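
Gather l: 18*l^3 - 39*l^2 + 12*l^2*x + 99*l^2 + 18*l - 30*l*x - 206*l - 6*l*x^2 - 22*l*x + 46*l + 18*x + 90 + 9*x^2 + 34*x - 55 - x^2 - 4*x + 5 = 18*l^3 + l^2*(12*x + 60) + l*(-6*x^2 - 52*x - 142) + 8*x^2 + 48*x + 40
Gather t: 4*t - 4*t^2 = -4*t^2 + 4*t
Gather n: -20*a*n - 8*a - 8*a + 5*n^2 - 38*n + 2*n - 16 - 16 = -16*a + 5*n^2 + n*(-20*a - 36) - 32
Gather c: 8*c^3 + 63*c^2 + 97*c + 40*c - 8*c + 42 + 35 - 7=8*c^3 + 63*c^2 + 129*c + 70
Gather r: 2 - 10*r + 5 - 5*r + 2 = 9 - 15*r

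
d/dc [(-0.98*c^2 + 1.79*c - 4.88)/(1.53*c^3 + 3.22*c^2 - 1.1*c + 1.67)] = (1.4994*c^4 - 5.4774*c^3 + 17.7134*c^2 + 28.154*c - 2.3787)/(2.3409*c^6 + 9.8532*c^5 + 7.0024*c^4 - 1.9738*c^3 + 11.9648*c^2 - 3.674*c + 2.7889)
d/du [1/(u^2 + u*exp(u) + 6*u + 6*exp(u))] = (-u*exp(u) - 2*u - 7*exp(u) - 6)/(u^2 + u*exp(u) + 6*u + 6*exp(u))^2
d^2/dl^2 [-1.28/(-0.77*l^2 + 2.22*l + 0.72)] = (1.517824*l^2 - 4.376064*l - 1.28*(1.54*l - 2.22)*(3.08*l - 4.44) - 1.419264)/(-0.77*l^2 + 2.22*l + 0.72)^3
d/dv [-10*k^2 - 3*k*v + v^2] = -3*k + 2*v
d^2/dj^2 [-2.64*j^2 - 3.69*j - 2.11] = -5.28000000000000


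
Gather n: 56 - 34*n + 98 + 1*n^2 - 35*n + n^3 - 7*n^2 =n^3 - 6*n^2 - 69*n + 154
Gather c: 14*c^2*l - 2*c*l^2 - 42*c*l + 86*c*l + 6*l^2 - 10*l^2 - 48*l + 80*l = 14*c^2*l + c*(-2*l^2 + 44*l) - 4*l^2 + 32*l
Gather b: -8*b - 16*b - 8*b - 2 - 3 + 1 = -32*b - 4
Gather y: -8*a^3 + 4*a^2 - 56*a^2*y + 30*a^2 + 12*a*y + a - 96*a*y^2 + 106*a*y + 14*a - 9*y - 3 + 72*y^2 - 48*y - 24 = -8*a^3 + 34*a^2 + 15*a + y^2*(72 - 96*a) + y*(-56*a^2 + 118*a - 57) - 27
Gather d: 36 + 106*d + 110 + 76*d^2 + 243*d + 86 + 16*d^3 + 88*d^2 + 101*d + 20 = 16*d^3 + 164*d^2 + 450*d + 252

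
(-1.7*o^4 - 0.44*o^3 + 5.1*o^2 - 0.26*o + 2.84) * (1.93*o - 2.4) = -3.281*o^5 + 3.2308*o^4 + 10.899*o^3 - 12.7418*o^2 + 6.1052*o - 6.816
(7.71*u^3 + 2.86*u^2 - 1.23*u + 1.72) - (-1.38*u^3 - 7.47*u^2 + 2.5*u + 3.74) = 9.09*u^3 + 10.33*u^2 - 3.73*u - 2.02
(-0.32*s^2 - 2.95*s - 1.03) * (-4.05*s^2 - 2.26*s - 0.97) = 1.296*s^4 + 12.6707*s^3 + 11.1489*s^2 + 5.1893*s + 0.9991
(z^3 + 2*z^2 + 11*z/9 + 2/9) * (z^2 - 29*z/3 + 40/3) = z^5 - 23*z^4/3 - 43*z^3/9 + 407*z^2/27 + 382*z/27 + 80/27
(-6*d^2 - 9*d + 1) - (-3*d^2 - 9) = -3*d^2 - 9*d + 10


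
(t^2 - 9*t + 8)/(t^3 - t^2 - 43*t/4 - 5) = 4*(-t^2 + 9*t - 8)/(-4*t^3 + 4*t^2 + 43*t + 20)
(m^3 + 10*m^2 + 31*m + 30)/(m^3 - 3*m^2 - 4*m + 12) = (m^2 + 8*m + 15)/(m^2 - 5*m + 6)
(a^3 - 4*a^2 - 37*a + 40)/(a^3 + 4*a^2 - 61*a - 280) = (a - 1)/(a + 7)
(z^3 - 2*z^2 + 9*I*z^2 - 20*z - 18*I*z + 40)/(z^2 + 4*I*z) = z - 2 + 5*I - 10*I/z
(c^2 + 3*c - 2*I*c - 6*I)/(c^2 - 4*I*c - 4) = (c + 3)/(c - 2*I)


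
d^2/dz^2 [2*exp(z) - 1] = 2*exp(z)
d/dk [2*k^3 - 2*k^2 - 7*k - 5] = 6*k^2 - 4*k - 7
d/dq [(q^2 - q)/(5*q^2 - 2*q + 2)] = (3*q^2 + 4*q - 2)/(25*q^4 - 20*q^3 + 24*q^2 - 8*q + 4)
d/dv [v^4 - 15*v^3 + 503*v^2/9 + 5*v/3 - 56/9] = 4*v^3 - 45*v^2 + 1006*v/9 + 5/3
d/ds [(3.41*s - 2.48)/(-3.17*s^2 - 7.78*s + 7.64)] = (10.8097*s^2 - 15.7232*s + 6.758)/(10.0489*s^4 + 49.3252*s^3 + 12.0908*s^2 - 118.8784*s + 58.3696)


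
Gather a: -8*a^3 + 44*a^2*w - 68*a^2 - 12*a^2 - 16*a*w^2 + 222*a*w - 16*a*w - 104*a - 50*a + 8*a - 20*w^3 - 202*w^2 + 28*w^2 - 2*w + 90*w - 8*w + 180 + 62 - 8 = -8*a^3 + a^2*(44*w - 80) + a*(-16*w^2 + 206*w - 146) - 20*w^3 - 174*w^2 + 80*w + 234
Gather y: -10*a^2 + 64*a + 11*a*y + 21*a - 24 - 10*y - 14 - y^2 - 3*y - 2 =-10*a^2 + 85*a - y^2 + y*(11*a - 13) - 40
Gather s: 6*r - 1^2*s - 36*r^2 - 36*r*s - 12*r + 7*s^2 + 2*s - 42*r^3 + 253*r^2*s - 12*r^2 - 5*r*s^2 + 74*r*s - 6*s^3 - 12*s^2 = -42*r^3 - 48*r^2 - 6*r - 6*s^3 + s^2*(-5*r - 5) + s*(253*r^2 + 38*r + 1)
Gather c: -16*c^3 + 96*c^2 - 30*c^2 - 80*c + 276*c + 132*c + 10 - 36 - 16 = -16*c^3 + 66*c^2 + 328*c - 42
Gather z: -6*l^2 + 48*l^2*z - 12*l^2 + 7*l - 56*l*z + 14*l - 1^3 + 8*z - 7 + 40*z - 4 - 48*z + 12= -18*l^2 + 21*l + z*(48*l^2 - 56*l)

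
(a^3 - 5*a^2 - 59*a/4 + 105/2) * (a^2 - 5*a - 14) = a^5 - 10*a^4 - 15*a^3/4 + 785*a^2/4 - 56*a - 735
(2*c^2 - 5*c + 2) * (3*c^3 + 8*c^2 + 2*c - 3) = 6*c^5 + c^4 - 30*c^3 + 19*c - 6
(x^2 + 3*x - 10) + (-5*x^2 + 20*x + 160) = -4*x^2 + 23*x + 150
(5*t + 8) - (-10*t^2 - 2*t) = 10*t^2 + 7*t + 8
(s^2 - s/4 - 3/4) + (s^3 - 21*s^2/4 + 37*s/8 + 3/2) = s^3 - 17*s^2/4 + 35*s/8 + 3/4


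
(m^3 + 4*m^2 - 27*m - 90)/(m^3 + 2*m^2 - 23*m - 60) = (m + 6)/(m + 4)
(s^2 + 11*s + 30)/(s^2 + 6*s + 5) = (s + 6)/(s + 1)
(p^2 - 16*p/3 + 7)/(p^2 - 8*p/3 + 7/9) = 3*(p - 3)/(3*p - 1)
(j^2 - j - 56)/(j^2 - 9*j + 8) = (j + 7)/(j - 1)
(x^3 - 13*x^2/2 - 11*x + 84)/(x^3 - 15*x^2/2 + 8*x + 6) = (2*x^2 - x - 28)/(2*x^2 - 3*x - 2)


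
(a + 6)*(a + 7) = a^2 + 13*a + 42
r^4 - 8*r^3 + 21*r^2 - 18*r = r*(r - 3)^2*(r - 2)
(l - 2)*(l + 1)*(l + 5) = l^3 + 4*l^2 - 7*l - 10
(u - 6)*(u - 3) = u^2 - 9*u + 18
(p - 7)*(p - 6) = p^2 - 13*p + 42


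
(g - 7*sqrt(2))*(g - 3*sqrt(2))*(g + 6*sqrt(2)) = g^3 - 4*sqrt(2)*g^2 - 78*g + 252*sqrt(2)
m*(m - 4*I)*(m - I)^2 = m^4 - 6*I*m^3 - 9*m^2 + 4*I*m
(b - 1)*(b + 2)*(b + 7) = b^3 + 8*b^2 + 5*b - 14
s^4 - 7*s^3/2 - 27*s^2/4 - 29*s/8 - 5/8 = (s - 5)*(s + 1/2)^3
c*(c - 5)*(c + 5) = c^3 - 25*c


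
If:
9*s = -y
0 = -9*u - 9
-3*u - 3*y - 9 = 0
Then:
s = 2/9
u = -1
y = -2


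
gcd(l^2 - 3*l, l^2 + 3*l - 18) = l - 3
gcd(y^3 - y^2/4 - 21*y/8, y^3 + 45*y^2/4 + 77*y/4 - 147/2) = y - 7/4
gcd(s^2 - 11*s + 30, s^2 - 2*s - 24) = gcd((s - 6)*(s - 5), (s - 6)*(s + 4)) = s - 6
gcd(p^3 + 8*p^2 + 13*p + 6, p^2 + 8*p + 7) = p + 1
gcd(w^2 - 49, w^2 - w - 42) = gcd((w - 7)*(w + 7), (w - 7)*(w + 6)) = w - 7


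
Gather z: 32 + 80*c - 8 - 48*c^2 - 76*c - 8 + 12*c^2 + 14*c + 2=-36*c^2 + 18*c + 18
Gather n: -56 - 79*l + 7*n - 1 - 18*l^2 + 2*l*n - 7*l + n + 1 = -18*l^2 - 86*l + n*(2*l + 8) - 56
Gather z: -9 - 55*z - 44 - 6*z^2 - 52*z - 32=-6*z^2 - 107*z - 85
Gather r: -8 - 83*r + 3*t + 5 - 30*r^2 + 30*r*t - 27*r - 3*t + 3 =-30*r^2 + r*(30*t - 110)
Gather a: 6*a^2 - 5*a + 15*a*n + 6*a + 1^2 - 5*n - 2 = 6*a^2 + a*(15*n + 1) - 5*n - 1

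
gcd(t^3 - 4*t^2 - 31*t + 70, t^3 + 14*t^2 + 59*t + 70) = t + 5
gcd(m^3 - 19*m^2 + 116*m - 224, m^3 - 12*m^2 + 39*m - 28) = m^2 - 11*m + 28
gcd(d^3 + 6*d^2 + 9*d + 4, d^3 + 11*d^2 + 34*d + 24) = d^2 + 5*d + 4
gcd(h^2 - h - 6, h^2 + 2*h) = h + 2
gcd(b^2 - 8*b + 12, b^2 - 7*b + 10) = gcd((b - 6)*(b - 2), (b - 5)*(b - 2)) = b - 2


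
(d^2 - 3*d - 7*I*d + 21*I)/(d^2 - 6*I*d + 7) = (d - 3)/(d + I)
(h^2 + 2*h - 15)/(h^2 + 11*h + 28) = (h^2 + 2*h - 15)/(h^2 + 11*h + 28)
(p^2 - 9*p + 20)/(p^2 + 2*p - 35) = (p - 4)/(p + 7)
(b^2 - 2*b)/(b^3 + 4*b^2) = (b - 2)/(b*(b + 4))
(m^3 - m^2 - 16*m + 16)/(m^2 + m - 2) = (m^2 - 16)/(m + 2)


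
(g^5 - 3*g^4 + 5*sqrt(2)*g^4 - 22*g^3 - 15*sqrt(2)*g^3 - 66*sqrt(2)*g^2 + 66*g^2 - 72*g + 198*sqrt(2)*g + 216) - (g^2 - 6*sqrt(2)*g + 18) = g^5 - 3*g^4 + 5*sqrt(2)*g^4 - 22*g^3 - 15*sqrt(2)*g^3 - 66*sqrt(2)*g^2 + 65*g^2 - 72*g + 204*sqrt(2)*g + 198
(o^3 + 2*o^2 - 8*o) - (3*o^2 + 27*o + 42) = o^3 - o^2 - 35*o - 42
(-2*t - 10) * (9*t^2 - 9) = -18*t^3 - 90*t^2 + 18*t + 90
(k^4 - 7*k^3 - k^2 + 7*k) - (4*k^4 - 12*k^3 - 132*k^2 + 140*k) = -3*k^4 + 5*k^3 + 131*k^2 - 133*k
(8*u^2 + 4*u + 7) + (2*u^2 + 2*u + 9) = 10*u^2 + 6*u + 16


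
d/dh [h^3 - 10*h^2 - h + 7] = 3*h^2 - 20*h - 1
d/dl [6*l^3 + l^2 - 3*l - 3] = 18*l^2 + 2*l - 3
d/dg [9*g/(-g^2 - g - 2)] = 9*(g^2 - 2)/(g^4 + 2*g^3 + 5*g^2 + 4*g + 4)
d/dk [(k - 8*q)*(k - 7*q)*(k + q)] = 3*k^2 - 28*k*q + 41*q^2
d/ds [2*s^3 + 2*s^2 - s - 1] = 6*s^2 + 4*s - 1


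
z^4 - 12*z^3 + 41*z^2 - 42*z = z*(z - 7)*(z - 3)*(z - 2)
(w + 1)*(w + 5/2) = w^2 + 7*w/2 + 5/2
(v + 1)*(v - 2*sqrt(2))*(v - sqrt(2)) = v^3 - 3*sqrt(2)*v^2 + v^2 - 3*sqrt(2)*v + 4*v + 4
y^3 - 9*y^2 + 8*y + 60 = (y - 6)*(y - 5)*(y + 2)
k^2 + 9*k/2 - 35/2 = (k - 5/2)*(k + 7)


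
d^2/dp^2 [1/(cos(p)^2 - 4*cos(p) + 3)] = (-4*sin(p)^4 + 6*sin(p)^2 - 27*cos(p) + 3*cos(3*p) + 24)/((cos(p) - 3)^3*(cos(p) - 1)^3)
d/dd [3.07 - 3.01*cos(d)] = 3.01*sin(d)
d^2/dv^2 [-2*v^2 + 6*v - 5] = -4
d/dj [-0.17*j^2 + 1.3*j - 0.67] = 1.3 - 0.34*j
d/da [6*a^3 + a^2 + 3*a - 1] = 18*a^2 + 2*a + 3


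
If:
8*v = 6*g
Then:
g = 4*v/3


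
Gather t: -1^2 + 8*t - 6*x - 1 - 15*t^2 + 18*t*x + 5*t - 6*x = -15*t^2 + t*(18*x + 13) - 12*x - 2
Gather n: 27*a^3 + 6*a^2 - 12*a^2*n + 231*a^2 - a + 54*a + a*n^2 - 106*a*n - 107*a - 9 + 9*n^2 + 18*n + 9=27*a^3 + 237*a^2 - 54*a + n^2*(a + 9) + n*(-12*a^2 - 106*a + 18)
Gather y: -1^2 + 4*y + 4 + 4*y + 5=8*y + 8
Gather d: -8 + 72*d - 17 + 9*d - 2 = 81*d - 27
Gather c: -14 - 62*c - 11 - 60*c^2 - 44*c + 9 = -60*c^2 - 106*c - 16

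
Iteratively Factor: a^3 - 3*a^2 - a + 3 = (a - 1)*(a^2 - 2*a - 3) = (a - 3)*(a - 1)*(a + 1)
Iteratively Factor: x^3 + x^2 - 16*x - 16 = (x + 4)*(x^2 - 3*x - 4) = (x + 1)*(x + 4)*(x - 4)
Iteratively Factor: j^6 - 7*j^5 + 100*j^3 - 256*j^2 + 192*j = (j)*(j^5 - 7*j^4 + 100*j^2 - 256*j + 192) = j*(j - 2)*(j^4 - 5*j^3 - 10*j^2 + 80*j - 96) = j*(j - 2)*(j + 4)*(j^3 - 9*j^2 + 26*j - 24) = j*(j - 4)*(j - 2)*(j + 4)*(j^2 - 5*j + 6) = j*(j - 4)*(j - 2)^2*(j + 4)*(j - 3)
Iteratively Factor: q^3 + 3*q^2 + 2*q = (q + 2)*(q^2 + q) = q*(q + 2)*(q + 1)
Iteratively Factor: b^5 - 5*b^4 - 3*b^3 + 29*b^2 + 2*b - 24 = (b - 1)*(b^4 - 4*b^3 - 7*b^2 + 22*b + 24) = (b - 3)*(b - 1)*(b^3 - b^2 - 10*b - 8) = (b - 4)*(b - 3)*(b - 1)*(b^2 + 3*b + 2) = (b - 4)*(b - 3)*(b - 1)*(b + 1)*(b + 2)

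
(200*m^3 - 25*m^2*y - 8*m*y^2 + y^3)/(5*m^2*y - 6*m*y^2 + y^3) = (-40*m^2 - 3*m*y + y^2)/(y*(-m + y))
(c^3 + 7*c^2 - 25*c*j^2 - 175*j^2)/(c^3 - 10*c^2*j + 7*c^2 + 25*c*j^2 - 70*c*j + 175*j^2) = (c + 5*j)/(c - 5*j)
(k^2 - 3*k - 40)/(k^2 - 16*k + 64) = (k + 5)/(k - 8)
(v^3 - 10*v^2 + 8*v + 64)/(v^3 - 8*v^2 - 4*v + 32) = (v - 4)/(v - 2)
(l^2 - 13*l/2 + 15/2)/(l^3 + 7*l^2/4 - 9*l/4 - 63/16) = 8*(l - 5)/(8*l^2 + 26*l + 21)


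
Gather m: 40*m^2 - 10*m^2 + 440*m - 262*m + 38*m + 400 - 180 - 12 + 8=30*m^2 + 216*m + 216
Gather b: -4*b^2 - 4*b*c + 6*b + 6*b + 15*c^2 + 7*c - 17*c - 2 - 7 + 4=-4*b^2 + b*(12 - 4*c) + 15*c^2 - 10*c - 5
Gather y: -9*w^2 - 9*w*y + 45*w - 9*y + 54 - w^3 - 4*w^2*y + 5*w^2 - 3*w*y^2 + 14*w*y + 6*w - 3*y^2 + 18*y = -w^3 - 4*w^2 + 51*w + y^2*(-3*w - 3) + y*(-4*w^2 + 5*w + 9) + 54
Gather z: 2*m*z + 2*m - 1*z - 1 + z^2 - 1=2*m + z^2 + z*(2*m - 1) - 2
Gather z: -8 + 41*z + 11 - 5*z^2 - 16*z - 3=-5*z^2 + 25*z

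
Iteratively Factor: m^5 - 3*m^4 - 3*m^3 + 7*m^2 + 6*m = (m - 2)*(m^4 - m^3 - 5*m^2 - 3*m) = (m - 2)*(m + 1)*(m^3 - 2*m^2 - 3*m) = (m - 2)*(m + 1)^2*(m^2 - 3*m) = (m - 3)*(m - 2)*(m + 1)^2*(m)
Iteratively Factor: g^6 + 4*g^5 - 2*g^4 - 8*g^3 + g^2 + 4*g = (g + 4)*(g^5 - 2*g^3 + g) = (g + 1)*(g + 4)*(g^4 - g^3 - g^2 + g) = (g + 1)^2*(g + 4)*(g^3 - 2*g^2 + g) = (g - 1)*(g + 1)^2*(g + 4)*(g^2 - g) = g*(g - 1)*(g + 1)^2*(g + 4)*(g - 1)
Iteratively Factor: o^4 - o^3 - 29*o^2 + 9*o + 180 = (o - 3)*(o^3 + 2*o^2 - 23*o - 60) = (o - 5)*(o - 3)*(o^2 + 7*o + 12) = (o - 5)*(o - 3)*(o + 3)*(o + 4)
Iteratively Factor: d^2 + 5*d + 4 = (d + 1)*(d + 4)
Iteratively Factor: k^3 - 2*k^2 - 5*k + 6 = (k - 1)*(k^2 - k - 6) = (k - 1)*(k + 2)*(k - 3)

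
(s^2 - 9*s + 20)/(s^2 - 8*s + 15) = (s - 4)/(s - 3)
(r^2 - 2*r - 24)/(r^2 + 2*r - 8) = (r - 6)/(r - 2)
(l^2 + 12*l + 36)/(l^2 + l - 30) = (l + 6)/(l - 5)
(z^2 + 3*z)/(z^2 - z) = (z + 3)/(z - 1)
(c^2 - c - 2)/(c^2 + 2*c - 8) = (c + 1)/(c + 4)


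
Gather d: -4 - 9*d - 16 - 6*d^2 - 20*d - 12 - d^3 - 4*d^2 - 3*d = -d^3 - 10*d^2 - 32*d - 32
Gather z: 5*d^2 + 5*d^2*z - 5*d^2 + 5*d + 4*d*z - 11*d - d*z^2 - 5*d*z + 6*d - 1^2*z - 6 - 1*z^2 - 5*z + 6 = z^2*(-d - 1) + z*(5*d^2 - d - 6)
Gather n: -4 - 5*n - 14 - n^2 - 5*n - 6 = -n^2 - 10*n - 24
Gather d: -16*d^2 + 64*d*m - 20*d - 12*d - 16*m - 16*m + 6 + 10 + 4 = -16*d^2 + d*(64*m - 32) - 32*m + 20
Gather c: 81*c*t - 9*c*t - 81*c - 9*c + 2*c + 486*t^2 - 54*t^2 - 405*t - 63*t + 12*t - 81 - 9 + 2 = c*(72*t - 88) + 432*t^2 - 456*t - 88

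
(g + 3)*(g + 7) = g^2 + 10*g + 21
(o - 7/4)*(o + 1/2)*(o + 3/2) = o^3 + o^2/4 - 11*o/4 - 21/16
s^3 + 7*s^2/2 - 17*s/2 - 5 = (s - 2)*(s + 1/2)*(s + 5)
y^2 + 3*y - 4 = (y - 1)*(y + 4)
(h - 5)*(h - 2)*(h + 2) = h^3 - 5*h^2 - 4*h + 20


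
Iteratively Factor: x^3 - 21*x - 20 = (x + 1)*(x^2 - x - 20) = (x - 5)*(x + 1)*(x + 4)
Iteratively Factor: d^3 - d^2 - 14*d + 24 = (d - 3)*(d^2 + 2*d - 8) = (d - 3)*(d - 2)*(d + 4)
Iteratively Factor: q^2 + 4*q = (q + 4)*(q)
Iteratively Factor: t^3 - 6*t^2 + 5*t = (t - 1)*(t^2 - 5*t) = (t - 5)*(t - 1)*(t)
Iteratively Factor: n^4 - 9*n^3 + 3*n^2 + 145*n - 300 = (n - 3)*(n^3 - 6*n^2 - 15*n + 100) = (n - 5)*(n - 3)*(n^2 - n - 20) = (n - 5)*(n - 3)*(n + 4)*(n - 5)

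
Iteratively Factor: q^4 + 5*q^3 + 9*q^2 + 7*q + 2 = (q + 1)*(q^3 + 4*q^2 + 5*q + 2) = (q + 1)^2*(q^2 + 3*q + 2) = (q + 1)^3*(q + 2)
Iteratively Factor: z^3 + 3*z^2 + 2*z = (z + 1)*(z^2 + 2*z) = (z + 1)*(z + 2)*(z)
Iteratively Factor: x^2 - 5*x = (x - 5)*(x)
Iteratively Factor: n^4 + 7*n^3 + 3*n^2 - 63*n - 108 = (n + 3)*(n^3 + 4*n^2 - 9*n - 36) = (n - 3)*(n + 3)*(n^2 + 7*n + 12) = (n - 3)*(n + 3)^2*(n + 4)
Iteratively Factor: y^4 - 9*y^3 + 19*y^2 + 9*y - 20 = (y - 5)*(y^3 - 4*y^2 - y + 4) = (y - 5)*(y - 4)*(y^2 - 1) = (y - 5)*(y - 4)*(y + 1)*(y - 1)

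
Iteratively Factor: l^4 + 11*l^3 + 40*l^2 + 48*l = (l)*(l^3 + 11*l^2 + 40*l + 48) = l*(l + 4)*(l^2 + 7*l + 12) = l*(l + 3)*(l + 4)*(l + 4)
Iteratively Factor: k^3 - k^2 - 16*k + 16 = (k - 4)*(k^2 + 3*k - 4) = (k - 4)*(k + 4)*(k - 1)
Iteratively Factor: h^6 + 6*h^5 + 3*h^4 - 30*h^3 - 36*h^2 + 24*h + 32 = (h + 2)*(h^5 + 4*h^4 - 5*h^3 - 20*h^2 + 4*h + 16) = (h + 2)^2*(h^4 + 2*h^3 - 9*h^2 - 2*h + 8) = (h + 1)*(h + 2)^2*(h^3 + h^2 - 10*h + 8) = (h - 2)*(h + 1)*(h + 2)^2*(h^2 + 3*h - 4) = (h - 2)*(h + 1)*(h + 2)^2*(h + 4)*(h - 1)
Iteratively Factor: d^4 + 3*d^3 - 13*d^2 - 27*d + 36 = (d - 3)*(d^3 + 6*d^2 + 5*d - 12) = (d - 3)*(d + 3)*(d^2 + 3*d - 4) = (d - 3)*(d - 1)*(d + 3)*(d + 4)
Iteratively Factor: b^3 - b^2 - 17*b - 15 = (b + 1)*(b^2 - 2*b - 15) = (b - 5)*(b + 1)*(b + 3)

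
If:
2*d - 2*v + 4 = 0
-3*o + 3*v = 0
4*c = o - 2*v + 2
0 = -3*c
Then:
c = 0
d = 0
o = 2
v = 2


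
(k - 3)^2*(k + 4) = k^3 - 2*k^2 - 15*k + 36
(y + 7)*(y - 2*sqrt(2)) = y^2 - 2*sqrt(2)*y + 7*y - 14*sqrt(2)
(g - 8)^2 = g^2 - 16*g + 64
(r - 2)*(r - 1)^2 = r^3 - 4*r^2 + 5*r - 2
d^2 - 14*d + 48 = (d - 8)*(d - 6)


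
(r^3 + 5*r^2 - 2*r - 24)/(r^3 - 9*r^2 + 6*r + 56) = (r^3 + 5*r^2 - 2*r - 24)/(r^3 - 9*r^2 + 6*r + 56)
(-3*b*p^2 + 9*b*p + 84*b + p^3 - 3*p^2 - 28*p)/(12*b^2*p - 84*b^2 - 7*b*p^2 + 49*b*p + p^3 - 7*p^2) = (p + 4)/(-4*b + p)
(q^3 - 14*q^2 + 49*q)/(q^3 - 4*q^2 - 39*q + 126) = q*(q - 7)/(q^2 + 3*q - 18)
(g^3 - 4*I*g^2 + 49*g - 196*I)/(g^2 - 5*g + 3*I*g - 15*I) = (g^3 - 4*I*g^2 + 49*g - 196*I)/(g^2 + g*(-5 + 3*I) - 15*I)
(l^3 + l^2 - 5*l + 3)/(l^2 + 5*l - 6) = (l^2 + 2*l - 3)/(l + 6)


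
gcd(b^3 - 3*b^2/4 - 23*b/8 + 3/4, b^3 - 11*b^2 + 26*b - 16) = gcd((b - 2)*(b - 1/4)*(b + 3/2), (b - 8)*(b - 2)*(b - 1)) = b - 2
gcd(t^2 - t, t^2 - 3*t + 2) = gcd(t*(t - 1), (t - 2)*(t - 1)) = t - 1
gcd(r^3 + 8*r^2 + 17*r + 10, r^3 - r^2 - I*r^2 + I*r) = 1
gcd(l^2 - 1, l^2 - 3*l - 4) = l + 1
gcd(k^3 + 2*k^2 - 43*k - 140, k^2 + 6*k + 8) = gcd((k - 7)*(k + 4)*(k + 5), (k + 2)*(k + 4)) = k + 4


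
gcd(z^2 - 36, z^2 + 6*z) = z + 6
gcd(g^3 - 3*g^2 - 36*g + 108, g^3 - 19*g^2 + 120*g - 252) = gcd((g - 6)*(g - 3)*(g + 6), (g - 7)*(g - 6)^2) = g - 6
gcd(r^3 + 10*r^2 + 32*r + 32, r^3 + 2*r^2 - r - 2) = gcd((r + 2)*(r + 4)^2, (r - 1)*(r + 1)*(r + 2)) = r + 2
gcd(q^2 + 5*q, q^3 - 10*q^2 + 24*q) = q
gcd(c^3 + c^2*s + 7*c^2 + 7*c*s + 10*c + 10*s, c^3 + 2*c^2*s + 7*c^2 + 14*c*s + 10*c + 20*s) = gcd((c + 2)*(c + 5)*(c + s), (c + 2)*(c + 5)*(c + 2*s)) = c^2 + 7*c + 10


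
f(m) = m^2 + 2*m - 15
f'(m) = 2*m + 2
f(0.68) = -13.18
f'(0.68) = 3.36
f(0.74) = -12.97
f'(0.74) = 3.48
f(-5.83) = 7.33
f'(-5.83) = -9.66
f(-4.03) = -6.82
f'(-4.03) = -6.06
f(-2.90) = -12.39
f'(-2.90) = -3.80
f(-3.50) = -9.75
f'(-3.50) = -5.00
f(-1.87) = -15.24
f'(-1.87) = -1.74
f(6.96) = 47.36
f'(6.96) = 15.92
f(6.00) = 33.00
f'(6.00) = 14.00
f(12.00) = 153.00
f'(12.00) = 26.00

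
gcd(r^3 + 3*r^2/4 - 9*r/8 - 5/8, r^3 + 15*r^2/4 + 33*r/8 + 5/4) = r^2 + 7*r/4 + 5/8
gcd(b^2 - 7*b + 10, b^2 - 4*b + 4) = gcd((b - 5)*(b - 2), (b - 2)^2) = b - 2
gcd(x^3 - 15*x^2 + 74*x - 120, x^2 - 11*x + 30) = x^2 - 11*x + 30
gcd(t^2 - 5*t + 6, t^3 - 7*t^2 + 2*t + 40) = 1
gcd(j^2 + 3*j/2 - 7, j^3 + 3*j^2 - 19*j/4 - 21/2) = j^2 + 3*j/2 - 7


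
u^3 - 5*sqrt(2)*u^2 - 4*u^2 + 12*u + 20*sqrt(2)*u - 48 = (u - 4)*(u - 3*sqrt(2))*(u - 2*sqrt(2))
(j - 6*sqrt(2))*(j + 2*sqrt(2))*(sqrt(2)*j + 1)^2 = 2*j^4 - 6*sqrt(2)*j^3 - 63*j^2 - 52*sqrt(2)*j - 24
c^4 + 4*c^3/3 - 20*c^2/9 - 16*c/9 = c*(c - 4/3)*(c + 2/3)*(c + 2)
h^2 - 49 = (h - 7)*(h + 7)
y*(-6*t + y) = -6*t*y + y^2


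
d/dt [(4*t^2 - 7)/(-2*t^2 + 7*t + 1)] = (28*t^2 - 20*t + 49)/(4*t^4 - 28*t^3 + 45*t^2 + 14*t + 1)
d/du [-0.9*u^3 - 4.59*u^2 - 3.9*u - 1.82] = -2.7*u^2 - 9.18*u - 3.9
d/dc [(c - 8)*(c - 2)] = 2*c - 10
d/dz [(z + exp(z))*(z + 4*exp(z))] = 5*z*exp(z) + 2*z + 8*exp(2*z) + 5*exp(z)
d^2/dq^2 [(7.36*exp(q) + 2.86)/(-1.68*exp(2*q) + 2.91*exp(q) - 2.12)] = (-20.772864*exp(4*q) - 68.269824*exp(3*q) + 199.22616*exp(2*q) - 28.879374*exp(q) - 50.722696)*exp(q)/(4.741632*exp(6*q) - 24.639552*exp(5*q) + 60.629688*exp(4*q) - 86.827707*exp(3*q) + 76.508892*exp(2*q) - 39.236112*exp(q) + 9.528128)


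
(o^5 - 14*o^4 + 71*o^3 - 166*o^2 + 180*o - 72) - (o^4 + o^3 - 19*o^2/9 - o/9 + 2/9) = o^5 - 15*o^4 + 70*o^3 - 1475*o^2/9 + 1621*o/9 - 650/9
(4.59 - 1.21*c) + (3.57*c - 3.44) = 2.36*c + 1.15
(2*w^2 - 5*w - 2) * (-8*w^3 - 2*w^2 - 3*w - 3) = -16*w^5 + 36*w^4 + 20*w^3 + 13*w^2 + 21*w + 6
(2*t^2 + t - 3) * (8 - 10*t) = -20*t^3 + 6*t^2 + 38*t - 24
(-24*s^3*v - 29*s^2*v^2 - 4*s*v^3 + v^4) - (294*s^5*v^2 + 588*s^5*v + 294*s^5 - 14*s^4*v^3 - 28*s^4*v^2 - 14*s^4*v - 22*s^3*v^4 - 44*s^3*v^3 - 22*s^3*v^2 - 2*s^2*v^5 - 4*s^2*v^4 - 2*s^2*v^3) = -294*s^5*v^2 - 588*s^5*v - 294*s^5 + 14*s^4*v^3 + 28*s^4*v^2 + 14*s^4*v + 22*s^3*v^4 + 44*s^3*v^3 + 22*s^3*v^2 - 24*s^3*v + 2*s^2*v^5 + 4*s^2*v^4 + 2*s^2*v^3 - 29*s^2*v^2 - 4*s*v^3 + v^4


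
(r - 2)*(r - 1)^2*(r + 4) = r^4 - 11*r^2 + 18*r - 8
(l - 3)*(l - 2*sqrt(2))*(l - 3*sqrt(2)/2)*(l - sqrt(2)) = l^4 - 9*sqrt(2)*l^3/2 - 3*l^3 + 13*l^2 + 27*sqrt(2)*l^2/2 - 39*l - 6*sqrt(2)*l + 18*sqrt(2)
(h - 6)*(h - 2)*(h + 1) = h^3 - 7*h^2 + 4*h + 12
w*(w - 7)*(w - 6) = w^3 - 13*w^2 + 42*w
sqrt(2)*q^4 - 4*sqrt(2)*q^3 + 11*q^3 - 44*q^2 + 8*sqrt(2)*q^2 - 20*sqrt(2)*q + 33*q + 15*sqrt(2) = (q - 3)*(q - 1)*(q + 5*sqrt(2))*(sqrt(2)*q + 1)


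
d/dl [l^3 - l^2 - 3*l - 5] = 3*l^2 - 2*l - 3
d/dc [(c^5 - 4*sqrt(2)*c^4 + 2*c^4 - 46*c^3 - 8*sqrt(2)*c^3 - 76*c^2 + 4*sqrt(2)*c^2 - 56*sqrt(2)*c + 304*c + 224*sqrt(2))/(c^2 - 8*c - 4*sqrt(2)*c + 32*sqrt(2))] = (3*c^6 - 24*sqrt(2)*c^5 - 28*c^5 + 2*c^4 + 224*sqrt(2)*c^4 - 160*c^3 + 752*sqrt(2)*c^3 - 4088*sqrt(2)*c^2 - 1264*c^2 - 5312*sqrt(2)*c + 512*c - 1792 + 11520*sqrt(2))/(c^4 - 16*c^3 - 8*sqrt(2)*c^3 + 96*c^2 + 128*sqrt(2)*c^2 - 512*sqrt(2)*c - 512*c + 2048)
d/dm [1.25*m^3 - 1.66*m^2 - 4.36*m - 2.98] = 3.75*m^2 - 3.32*m - 4.36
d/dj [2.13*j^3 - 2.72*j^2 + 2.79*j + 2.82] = 6.39*j^2 - 5.44*j + 2.79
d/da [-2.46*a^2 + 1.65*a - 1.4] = 1.65 - 4.92*a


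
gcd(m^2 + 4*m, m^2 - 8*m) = m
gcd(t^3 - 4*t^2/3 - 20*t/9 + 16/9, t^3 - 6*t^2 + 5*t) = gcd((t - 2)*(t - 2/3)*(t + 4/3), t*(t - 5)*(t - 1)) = 1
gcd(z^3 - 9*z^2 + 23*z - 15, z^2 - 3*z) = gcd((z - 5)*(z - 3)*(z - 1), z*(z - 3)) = z - 3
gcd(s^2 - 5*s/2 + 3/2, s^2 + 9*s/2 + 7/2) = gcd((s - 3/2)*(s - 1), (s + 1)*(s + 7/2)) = 1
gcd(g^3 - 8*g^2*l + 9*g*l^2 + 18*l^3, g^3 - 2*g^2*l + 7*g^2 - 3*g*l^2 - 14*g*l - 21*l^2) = g^2 - 2*g*l - 3*l^2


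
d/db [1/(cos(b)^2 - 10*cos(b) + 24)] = 2*(cos(b) - 5)*sin(b)/(cos(b)^2 - 10*cos(b) + 24)^2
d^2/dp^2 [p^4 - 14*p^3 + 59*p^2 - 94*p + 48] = 12*p^2 - 84*p + 118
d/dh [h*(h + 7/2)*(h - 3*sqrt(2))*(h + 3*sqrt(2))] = 4*h^3 + 21*h^2/2 - 36*h - 63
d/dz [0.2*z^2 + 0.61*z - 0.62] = 0.4*z + 0.61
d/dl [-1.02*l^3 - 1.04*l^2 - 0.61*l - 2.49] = -3.06*l^2 - 2.08*l - 0.61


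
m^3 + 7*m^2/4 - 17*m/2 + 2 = (m - 2)*(m - 1/4)*(m + 4)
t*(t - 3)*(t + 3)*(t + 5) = t^4 + 5*t^3 - 9*t^2 - 45*t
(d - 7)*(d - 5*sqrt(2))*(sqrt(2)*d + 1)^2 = 2*d^4 - 14*d^3 - 8*sqrt(2)*d^3 - 19*d^2 + 56*sqrt(2)*d^2 - 5*sqrt(2)*d + 133*d + 35*sqrt(2)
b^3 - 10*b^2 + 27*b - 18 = (b - 6)*(b - 3)*(b - 1)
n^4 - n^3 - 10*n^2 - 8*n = n*(n - 4)*(n + 1)*(n + 2)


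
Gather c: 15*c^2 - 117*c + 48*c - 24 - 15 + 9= 15*c^2 - 69*c - 30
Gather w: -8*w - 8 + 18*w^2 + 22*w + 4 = 18*w^2 + 14*w - 4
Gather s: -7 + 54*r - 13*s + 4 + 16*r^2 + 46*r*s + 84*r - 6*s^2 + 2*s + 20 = 16*r^2 + 138*r - 6*s^2 + s*(46*r - 11) + 17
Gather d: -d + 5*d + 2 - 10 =4*d - 8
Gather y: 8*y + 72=8*y + 72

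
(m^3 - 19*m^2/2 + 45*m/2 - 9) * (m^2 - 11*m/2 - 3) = m^5 - 15*m^4 + 287*m^3/4 - 417*m^2/4 - 18*m + 27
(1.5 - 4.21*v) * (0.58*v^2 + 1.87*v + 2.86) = -2.4418*v^3 - 7.0027*v^2 - 9.2356*v + 4.29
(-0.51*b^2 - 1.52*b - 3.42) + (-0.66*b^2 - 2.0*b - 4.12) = -1.17*b^2 - 3.52*b - 7.54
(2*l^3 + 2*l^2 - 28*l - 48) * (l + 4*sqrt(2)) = 2*l^4 + 2*l^3 + 8*sqrt(2)*l^3 - 28*l^2 + 8*sqrt(2)*l^2 - 112*sqrt(2)*l - 48*l - 192*sqrt(2)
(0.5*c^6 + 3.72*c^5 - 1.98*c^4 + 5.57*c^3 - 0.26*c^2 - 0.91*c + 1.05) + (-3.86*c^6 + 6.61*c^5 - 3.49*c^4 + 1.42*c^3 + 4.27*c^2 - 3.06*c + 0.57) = -3.36*c^6 + 10.33*c^5 - 5.47*c^4 + 6.99*c^3 + 4.01*c^2 - 3.97*c + 1.62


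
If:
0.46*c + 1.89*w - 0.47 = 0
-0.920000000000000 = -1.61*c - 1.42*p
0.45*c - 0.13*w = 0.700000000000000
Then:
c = 1.52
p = -1.08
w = -0.12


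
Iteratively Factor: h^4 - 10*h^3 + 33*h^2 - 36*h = (h - 3)*(h^3 - 7*h^2 + 12*h) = (h - 3)^2*(h^2 - 4*h) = (h - 4)*(h - 3)^2*(h)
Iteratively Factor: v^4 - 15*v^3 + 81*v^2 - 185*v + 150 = (v - 2)*(v^3 - 13*v^2 + 55*v - 75) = (v - 5)*(v - 2)*(v^2 - 8*v + 15) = (v - 5)^2*(v - 2)*(v - 3)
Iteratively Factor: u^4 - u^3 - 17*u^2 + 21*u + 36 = (u + 4)*(u^3 - 5*u^2 + 3*u + 9) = (u + 1)*(u + 4)*(u^2 - 6*u + 9) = (u - 3)*(u + 1)*(u + 4)*(u - 3)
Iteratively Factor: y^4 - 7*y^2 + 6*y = (y)*(y^3 - 7*y + 6) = y*(y - 2)*(y^2 + 2*y - 3) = y*(y - 2)*(y + 3)*(y - 1)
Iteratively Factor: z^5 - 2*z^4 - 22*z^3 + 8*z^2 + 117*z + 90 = (z - 3)*(z^4 + z^3 - 19*z^2 - 49*z - 30) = (z - 3)*(z + 3)*(z^3 - 2*z^2 - 13*z - 10) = (z - 3)*(z + 1)*(z + 3)*(z^2 - 3*z - 10) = (z - 5)*(z - 3)*(z + 1)*(z + 3)*(z + 2)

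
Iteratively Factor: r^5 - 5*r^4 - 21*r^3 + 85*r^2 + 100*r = (r + 4)*(r^4 - 9*r^3 + 15*r^2 + 25*r) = (r - 5)*(r + 4)*(r^3 - 4*r^2 - 5*r) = (r - 5)^2*(r + 4)*(r^2 + r) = (r - 5)^2*(r + 1)*(r + 4)*(r)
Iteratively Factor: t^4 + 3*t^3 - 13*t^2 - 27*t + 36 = (t + 3)*(t^3 - 13*t + 12) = (t + 3)*(t + 4)*(t^2 - 4*t + 3) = (t - 1)*(t + 3)*(t + 4)*(t - 3)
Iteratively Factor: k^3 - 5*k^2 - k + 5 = (k - 5)*(k^2 - 1) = (k - 5)*(k + 1)*(k - 1)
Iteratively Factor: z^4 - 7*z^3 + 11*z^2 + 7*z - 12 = (z + 1)*(z^3 - 8*z^2 + 19*z - 12) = (z - 1)*(z + 1)*(z^2 - 7*z + 12) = (z - 3)*(z - 1)*(z + 1)*(z - 4)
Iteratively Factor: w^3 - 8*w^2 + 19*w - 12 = (w - 4)*(w^2 - 4*w + 3) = (w - 4)*(w - 3)*(w - 1)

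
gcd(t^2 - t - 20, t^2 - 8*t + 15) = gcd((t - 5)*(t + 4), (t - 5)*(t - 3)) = t - 5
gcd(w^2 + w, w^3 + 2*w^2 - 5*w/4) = w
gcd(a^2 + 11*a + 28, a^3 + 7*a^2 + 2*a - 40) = a + 4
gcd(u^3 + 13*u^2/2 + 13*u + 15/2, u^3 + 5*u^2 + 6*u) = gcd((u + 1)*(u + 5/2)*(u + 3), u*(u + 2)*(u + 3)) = u + 3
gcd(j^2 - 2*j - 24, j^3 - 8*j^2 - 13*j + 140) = j + 4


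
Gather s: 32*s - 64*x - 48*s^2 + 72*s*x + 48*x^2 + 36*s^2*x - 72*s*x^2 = s^2*(36*x - 48) + s*(-72*x^2 + 72*x + 32) + 48*x^2 - 64*x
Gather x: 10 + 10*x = 10*x + 10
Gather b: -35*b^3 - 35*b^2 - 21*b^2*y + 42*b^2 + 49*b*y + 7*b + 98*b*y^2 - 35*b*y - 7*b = -35*b^3 + b^2*(7 - 21*y) + b*(98*y^2 + 14*y)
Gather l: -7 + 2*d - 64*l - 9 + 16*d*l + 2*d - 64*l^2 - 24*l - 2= 4*d - 64*l^2 + l*(16*d - 88) - 18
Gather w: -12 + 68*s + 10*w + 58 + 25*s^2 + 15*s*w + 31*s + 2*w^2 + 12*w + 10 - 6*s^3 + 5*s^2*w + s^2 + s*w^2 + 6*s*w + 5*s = -6*s^3 + 26*s^2 + 104*s + w^2*(s + 2) + w*(5*s^2 + 21*s + 22) + 56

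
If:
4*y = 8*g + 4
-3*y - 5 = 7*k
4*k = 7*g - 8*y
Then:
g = -8/13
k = -8/13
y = -3/13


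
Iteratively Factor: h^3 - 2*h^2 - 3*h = (h - 3)*(h^2 + h) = h*(h - 3)*(h + 1)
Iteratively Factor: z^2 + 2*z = (z)*(z + 2)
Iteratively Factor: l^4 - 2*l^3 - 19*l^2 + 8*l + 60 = (l + 3)*(l^3 - 5*l^2 - 4*l + 20) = (l + 2)*(l + 3)*(l^2 - 7*l + 10) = (l - 5)*(l + 2)*(l + 3)*(l - 2)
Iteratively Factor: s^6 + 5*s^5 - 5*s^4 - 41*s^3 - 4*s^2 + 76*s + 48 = (s - 2)*(s^5 + 7*s^4 + 9*s^3 - 23*s^2 - 50*s - 24) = (s - 2)^2*(s^4 + 9*s^3 + 27*s^2 + 31*s + 12) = (s - 2)^2*(s + 1)*(s^3 + 8*s^2 + 19*s + 12) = (s - 2)^2*(s + 1)*(s + 3)*(s^2 + 5*s + 4) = (s - 2)^2*(s + 1)^2*(s + 3)*(s + 4)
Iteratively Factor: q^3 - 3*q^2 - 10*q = (q - 5)*(q^2 + 2*q) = (q - 5)*(q + 2)*(q)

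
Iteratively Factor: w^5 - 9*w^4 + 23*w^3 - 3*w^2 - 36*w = (w - 3)*(w^4 - 6*w^3 + 5*w^2 + 12*w) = (w - 4)*(w - 3)*(w^3 - 2*w^2 - 3*w) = (w - 4)*(w - 3)^2*(w^2 + w) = (w - 4)*(w - 3)^2*(w + 1)*(w)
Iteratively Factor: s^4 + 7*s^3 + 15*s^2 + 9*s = (s)*(s^3 + 7*s^2 + 15*s + 9) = s*(s + 3)*(s^2 + 4*s + 3) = s*(s + 1)*(s + 3)*(s + 3)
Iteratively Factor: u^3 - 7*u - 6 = (u - 3)*(u^2 + 3*u + 2) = (u - 3)*(u + 2)*(u + 1)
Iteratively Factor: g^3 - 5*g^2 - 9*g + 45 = (g - 5)*(g^2 - 9) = (g - 5)*(g + 3)*(g - 3)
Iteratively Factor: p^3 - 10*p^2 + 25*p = (p)*(p^2 - 10*p + 25) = p*(p - 5)*(p - 5)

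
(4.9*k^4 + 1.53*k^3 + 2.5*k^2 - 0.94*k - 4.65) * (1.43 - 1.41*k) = -6.909*k^5 + 4.8497*k^4 - 1.3371*k^3 + 4.9004*k^2 + 5.2123*k - 6.6495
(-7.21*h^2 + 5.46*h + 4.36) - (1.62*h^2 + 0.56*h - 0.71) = -8.83*h^2 + 4.9*h + 5.07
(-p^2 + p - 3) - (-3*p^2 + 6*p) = 2*p^2 - 5*p - 3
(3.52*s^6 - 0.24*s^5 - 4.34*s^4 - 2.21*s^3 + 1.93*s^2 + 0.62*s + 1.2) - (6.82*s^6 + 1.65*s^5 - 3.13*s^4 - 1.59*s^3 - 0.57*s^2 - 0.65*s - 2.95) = -3.3*s^6 - 1.89*s^5 - 1.21*s^4 - 0.62*s^3 + 2.5*s^2 + 1.27*s + 4.15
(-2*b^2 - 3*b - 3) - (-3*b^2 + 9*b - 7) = b^2 - 12*b + 4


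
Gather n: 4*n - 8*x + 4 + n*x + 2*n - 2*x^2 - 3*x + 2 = n*(x + 6) - 2*x^2 - 11*x + 6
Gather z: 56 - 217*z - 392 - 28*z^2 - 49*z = -28*z^2 - 266*z - 336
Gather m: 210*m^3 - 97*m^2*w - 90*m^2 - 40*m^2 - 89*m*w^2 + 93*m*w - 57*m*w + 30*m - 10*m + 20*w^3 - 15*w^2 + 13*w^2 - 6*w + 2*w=210*m^3 + m^2*(-97*w - 130) + m*(-89*w^2 + 36*w + 20) + 20*w^3 - 2*w^2 - 4*w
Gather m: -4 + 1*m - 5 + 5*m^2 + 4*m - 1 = 5*m^2 + 5*m - 10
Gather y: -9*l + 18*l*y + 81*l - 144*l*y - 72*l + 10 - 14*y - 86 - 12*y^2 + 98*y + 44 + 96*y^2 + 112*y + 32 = 84*y^2 + y*(196 - 126*l)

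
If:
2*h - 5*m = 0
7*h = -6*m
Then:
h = 0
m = 0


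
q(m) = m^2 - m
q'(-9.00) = -19.00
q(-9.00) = 90.00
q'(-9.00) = -19.00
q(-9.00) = 90.00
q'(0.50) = 0.00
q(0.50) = -0.25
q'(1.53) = 2.06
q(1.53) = 0.81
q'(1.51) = 2.02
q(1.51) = 0.77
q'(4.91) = 8.82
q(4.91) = 19.20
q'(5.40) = 9.80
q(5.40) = 23.76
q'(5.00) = 9.00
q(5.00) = 20.00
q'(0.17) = -0.66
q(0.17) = -0.14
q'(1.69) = 2.38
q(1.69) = 1.17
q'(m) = 2*m - 1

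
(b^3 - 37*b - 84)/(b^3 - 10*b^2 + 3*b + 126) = (b + 4)/(b - 6)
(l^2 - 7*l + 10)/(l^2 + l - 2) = (l^2 - 7*l + 10)/(l^2 + l - 2)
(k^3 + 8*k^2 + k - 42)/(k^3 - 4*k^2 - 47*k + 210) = (k^2 + k - 6)/(k^2 - 11*k + 30)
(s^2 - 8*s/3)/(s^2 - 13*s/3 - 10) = s*(8 - 3*s)/(-3*s^2 + 13*s + 30)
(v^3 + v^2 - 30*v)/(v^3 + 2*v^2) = (v^2 + v - 30)/(v*(v + 2))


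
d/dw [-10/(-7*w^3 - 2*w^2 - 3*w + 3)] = 10*(-21*w^2 - 4*w - 3)/(7*w^3 + 2*w^2 + 3*w - 3)^2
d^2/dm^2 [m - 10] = 0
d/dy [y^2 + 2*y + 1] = 2*y + 2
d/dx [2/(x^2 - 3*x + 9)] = 2*(3 - 2*x)/(x^2 - 3*x + 9)^2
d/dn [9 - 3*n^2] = -6*n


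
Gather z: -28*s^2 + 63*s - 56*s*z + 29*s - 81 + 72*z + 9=-28*s^2 + 92*s + z*(72 - 56*s) - 72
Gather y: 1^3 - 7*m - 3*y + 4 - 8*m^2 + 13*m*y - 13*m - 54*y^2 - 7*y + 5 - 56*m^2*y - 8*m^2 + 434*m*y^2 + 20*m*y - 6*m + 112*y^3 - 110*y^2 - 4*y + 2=-16*m^2 - 26*m + 112*y^3 + y^2*(434*m - 164) + y*(-56*m^2 + 33*m - 14) + 12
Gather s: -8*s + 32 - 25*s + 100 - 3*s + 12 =144 - 36*s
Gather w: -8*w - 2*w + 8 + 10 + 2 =20 - 10*w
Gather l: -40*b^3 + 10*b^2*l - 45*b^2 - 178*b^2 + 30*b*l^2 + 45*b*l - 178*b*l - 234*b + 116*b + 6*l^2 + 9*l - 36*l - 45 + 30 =-40*b^3 - 223*b^2 - 118*b + l^2*(30*b + 6) + l*(10*b^2 - 133*b - 27) - 15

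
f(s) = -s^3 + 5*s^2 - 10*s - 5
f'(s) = -3*s^2 + 10*s - 10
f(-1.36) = 20.36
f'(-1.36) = -29.15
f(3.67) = -23.79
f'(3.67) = -13.71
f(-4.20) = 199.29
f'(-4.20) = -104.92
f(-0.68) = 4.43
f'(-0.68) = -18.19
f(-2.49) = 66.34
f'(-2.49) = -53.50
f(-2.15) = 49.55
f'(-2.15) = -45.37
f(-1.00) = 11.00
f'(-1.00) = -23.00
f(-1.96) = 41.34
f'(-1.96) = -41.12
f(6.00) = -101.00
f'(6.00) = -58.00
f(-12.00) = 2563.00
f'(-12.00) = -562.00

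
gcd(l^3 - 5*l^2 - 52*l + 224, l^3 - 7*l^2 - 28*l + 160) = l^2 - 12*l + 32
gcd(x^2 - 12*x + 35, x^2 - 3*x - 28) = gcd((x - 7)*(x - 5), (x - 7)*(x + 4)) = x - 7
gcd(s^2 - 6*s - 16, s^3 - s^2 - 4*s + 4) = s + 2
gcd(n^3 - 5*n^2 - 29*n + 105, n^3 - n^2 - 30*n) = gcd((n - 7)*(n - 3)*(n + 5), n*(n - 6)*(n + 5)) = n + 5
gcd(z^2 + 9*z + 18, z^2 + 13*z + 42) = z + 6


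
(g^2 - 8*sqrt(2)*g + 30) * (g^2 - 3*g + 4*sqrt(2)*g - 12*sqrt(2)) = g^4 - 4*sqrt(2)*g^3 - 3*g^3 - 34*g^2 + 12*sqrt(2)*g^2 + 102*g + 120*sqrt(2)*g - 360*sqrt(2)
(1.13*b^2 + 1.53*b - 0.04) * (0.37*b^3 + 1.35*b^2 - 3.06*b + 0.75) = 0.4181*b^5 + 2.0916*b^4 - 1.4071*b^3 - 3.8883*b^2 + 1.2699*b - 0.03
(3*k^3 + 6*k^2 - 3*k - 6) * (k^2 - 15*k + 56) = 3*k^5 - 39*k^4 + 75*k^3 + 375*k^2 - 78*k - 336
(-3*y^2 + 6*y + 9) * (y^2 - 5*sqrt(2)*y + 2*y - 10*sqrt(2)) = -3*y^4 + 15*sqrt(2)*y^3 + 21*y^2 - 105*sqrt(2)*y + 18*y - 90*sqrt(2)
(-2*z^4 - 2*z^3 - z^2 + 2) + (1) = -2*z^4 - 2*z^3 - z^2 + 3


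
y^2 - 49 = (y - 7)*(y + 7)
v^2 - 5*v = v*(v - 5)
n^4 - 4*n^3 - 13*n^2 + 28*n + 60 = (n - 5)*(n - 3)*(n + 2)^2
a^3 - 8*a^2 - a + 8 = (a - 8)*(a - 1)*(a + 1)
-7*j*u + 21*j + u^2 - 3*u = (-7*j + u)*(u - 3)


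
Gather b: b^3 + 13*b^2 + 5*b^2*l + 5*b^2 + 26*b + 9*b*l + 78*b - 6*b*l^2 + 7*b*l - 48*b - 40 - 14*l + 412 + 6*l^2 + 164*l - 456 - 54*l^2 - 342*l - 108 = b^3 + b^2*(5*l + 18) + b*(-6*l^2 + 16*l + 56) - 48*l^2 - 192*l - 192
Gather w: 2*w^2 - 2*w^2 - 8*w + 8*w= 0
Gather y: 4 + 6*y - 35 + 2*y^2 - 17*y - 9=2*y^2 - 11*y - 40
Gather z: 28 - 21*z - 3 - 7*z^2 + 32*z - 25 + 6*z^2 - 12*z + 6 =-z^2 - z + 6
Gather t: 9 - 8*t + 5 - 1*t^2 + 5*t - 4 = -t^2 - 3*t + 10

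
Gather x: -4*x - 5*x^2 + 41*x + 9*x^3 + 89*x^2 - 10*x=9*x^3 + 84*x^2 + 27*x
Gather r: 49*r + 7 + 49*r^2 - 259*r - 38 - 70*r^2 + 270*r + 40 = -21*r^2 + 60*r + 9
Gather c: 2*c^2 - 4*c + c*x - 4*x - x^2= 2*c^2 + c*(x - 4) - x^2 - 4*x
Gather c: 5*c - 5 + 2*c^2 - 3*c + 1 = 2*c^2 + 2*c - 4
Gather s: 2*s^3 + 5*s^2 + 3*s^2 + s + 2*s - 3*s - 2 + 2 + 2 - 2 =2*s^3 + 8*s^2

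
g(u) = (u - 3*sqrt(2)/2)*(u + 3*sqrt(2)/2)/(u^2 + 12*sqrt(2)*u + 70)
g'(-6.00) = -11.85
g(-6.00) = 7.54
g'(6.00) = 0.04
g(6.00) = 0.15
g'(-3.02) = -0.28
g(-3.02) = 0.17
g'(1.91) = 0.04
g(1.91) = -0.00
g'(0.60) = 0.03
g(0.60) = -0.05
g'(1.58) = 0.04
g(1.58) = -0.02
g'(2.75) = 0.04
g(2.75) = 0.02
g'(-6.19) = -18.32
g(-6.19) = 10.35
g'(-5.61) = -5.74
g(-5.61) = 4.30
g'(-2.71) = -0.21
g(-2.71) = 0.09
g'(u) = (-2*u - 12*sqrt(2))*(u - 3*sqrt(2)/2)*(u + 3*sqrt(2)/2)/(u^2 + 12*sqrt(2)*u + 70)^2 + (u - 3*sqrt(2)/2)/(u^2 + 12*sqrt(2)*u + 70) + (u + 3*sqrt(2)/2)/(u^2 + 12*sqrt(2)*u + 70)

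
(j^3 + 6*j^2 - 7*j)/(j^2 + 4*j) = (j^2 + 6*j - 7)/(j + 4)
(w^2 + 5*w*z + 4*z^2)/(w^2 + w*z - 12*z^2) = (-w - z)/(-w + 3*z)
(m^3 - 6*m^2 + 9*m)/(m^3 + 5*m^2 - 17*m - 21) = m*(m - 3)/(m^2 + 8*m + 7)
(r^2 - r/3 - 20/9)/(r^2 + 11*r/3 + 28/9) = (3*r - 5)/(3*r + 7)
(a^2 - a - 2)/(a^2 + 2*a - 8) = (a + 1)/(a + 4)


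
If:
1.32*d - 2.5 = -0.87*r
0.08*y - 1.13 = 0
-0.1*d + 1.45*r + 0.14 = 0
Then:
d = 1.87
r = 0.03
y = 14.12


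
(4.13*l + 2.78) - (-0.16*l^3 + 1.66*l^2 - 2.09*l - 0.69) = 0.16*l^3 - 1.66*l^2 + 6.22*l + 3.47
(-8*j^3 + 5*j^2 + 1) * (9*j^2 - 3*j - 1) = -72*j^5 + 69*j^4 - 7*j^3 + 4*j^2 - 3*j - 1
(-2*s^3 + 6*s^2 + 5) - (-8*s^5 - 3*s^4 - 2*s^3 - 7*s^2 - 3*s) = 8*s^5 + 3*s^4 + 13*s^2 + 3*s + 5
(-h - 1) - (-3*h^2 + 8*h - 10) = 3*h^2 - 9*h + 9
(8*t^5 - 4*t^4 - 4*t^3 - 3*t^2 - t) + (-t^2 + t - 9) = 8*t^5 - 4*t^4 - 4*t^3 - 4*t^2 - 9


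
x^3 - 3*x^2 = x^2*(x - 3)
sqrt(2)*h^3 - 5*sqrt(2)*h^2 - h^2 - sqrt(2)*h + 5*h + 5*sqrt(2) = (h - 5)*(h - sqrt(2))*(sqrt(2)*h + 1)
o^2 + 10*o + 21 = (o + 3)*(o + 7)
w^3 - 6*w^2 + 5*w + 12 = (w - 4)*(w - 3)*(w + 1)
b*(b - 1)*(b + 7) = b^3 + 6*b^2 - 7*b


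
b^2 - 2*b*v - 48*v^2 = (b - 8*v)*(b + 6*v)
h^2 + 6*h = h*(h + 6)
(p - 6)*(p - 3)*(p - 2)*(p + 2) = p^4 - 9*p^3 + 14*p^2 + 36*p - 72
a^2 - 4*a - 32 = (a - 8)*(a + 4)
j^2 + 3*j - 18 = (j - 3)*(j + 6)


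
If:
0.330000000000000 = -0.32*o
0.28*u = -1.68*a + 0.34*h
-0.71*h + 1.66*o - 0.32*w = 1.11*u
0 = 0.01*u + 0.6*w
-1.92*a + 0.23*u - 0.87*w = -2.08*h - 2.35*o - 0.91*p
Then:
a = 28.8926894701543*w - 0.487959004024145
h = 93.3521126760563*w - 2.41109154929577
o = -1.03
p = 7.1446446536361 - 136.294978663188*w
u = -60.0*w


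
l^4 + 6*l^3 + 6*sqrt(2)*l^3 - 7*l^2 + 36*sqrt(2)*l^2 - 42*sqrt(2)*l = l*(l - 1)*(l + 7)*(l + 6*sqrt(2))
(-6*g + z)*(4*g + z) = -24*g^2 - 2*g*z + z^2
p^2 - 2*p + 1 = (p - 1)^2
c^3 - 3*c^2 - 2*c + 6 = (c - 3)*(c - sqrt(2))*(c + sqrt(2))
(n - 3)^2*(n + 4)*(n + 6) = n^4 + 4*n^3 - 27*n^2 - 54*n + 216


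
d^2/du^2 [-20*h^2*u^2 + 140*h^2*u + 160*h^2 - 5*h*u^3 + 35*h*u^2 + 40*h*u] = 10*h*(-4*h - 3*u + 7)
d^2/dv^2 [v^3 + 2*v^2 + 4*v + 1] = 6*v + 4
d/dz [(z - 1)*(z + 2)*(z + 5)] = 3*z^2 + 12*z + 3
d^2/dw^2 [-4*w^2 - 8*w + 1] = -8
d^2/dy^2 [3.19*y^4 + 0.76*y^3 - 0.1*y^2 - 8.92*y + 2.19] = 38.28*y^2 + 4.56*y - 0.2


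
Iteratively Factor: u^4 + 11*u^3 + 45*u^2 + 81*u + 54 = (u + 3)*(u^3 + 8*u^2 + 21*u + 18) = (u + 3)^2*(u^2 + 5*u + 6) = (u + 2)*(u + 3)^2*(u + 3)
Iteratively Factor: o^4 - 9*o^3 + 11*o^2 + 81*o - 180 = (o - 3)*(o^3 - 6*o^2 - 7*o + 60) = (o - 5)*(o - 3)*(o^2 - o - 12) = (o - 5)*(o - 3)*(o + 3)*(o - 4)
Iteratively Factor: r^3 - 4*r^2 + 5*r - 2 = (r - 1)*(r^2 - 3*r + 2) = (r - 2)*(r - 1)*(r - 1)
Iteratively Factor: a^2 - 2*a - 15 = (a + 3)*(a - 5)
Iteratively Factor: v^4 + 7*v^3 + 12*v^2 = (v + 3)*(v^3 + 4*v^2) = (v + 3)*(v + 4)*(v^2) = v*(v + 3)*(v + 4)*(v)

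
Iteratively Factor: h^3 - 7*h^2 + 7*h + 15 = (h - 5)*(h^2 - 2*h - 3) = (h - 5)*(h + 1)*(h - 3)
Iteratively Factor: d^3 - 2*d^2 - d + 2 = (d + 1)*(d^2 - 3*d + 2) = (d - 1)*(d + 1)*(d - 2)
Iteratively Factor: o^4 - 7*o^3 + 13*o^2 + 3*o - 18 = (o - 3)*(o^3 - 4*o^2 + o + 6) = (o - 3)*(o + 1)*(o^2 - 5*o + 6) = (o - 3)^2*(o + 1)*(o - 2)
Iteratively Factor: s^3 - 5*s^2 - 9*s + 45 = (s - 3)*(s^2 - 2*s - 15) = (s - 5)*(s - 3)*(s + 3)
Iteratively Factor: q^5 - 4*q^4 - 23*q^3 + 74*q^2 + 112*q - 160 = (q + 4)*(q^4 - 8*q^3 + 9*q^2 + 38*q - 40) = (q + 2)*(q + 4)*(q^3 - 10*q^2 + 29*q - 20) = (q - 1)*(q + 2)*(q + 4)*(q^2 - 9*q + 20) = (q - 5)*(q - 1)*(q + 2)*(q + 4)*(q - 4)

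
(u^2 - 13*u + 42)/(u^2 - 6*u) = (u - 7)/u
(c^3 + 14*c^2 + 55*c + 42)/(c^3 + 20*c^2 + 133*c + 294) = (c + 1)/(c + 7)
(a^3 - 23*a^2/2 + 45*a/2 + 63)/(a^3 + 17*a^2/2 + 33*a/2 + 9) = (a^2 - 13*a + 42)/(a^2 + 7*a + 6)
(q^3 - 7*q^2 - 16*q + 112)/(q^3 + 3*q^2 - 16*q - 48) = (q - 7)/(q + 3)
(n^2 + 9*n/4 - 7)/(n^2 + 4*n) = (n - 7/4)/n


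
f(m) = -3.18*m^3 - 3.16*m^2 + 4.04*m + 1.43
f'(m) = -9.54*m^2 - 6.32*m + 4.04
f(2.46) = -55.10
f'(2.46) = -69.24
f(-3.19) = 59.61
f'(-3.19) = -72.88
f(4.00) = -236.49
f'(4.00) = -173.88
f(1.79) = -19.70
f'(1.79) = -37.84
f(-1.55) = -0.58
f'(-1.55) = -9.08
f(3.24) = -126.81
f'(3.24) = -116.58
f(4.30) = -292.46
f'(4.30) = -199.53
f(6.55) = -1001.30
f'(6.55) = -446.65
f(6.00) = -774.97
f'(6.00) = -377.32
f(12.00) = -5900.17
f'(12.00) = -1445.56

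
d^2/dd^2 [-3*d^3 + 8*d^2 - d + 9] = 16 - 18*d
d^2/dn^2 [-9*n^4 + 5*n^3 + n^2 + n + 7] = -108*n^2 + 30*n + 2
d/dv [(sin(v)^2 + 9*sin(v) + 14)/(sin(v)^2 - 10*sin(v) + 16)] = (-19*sin(v)^2 + 4*sin(v) + 284)*cos(v)/((sin(v) - 8)^2*(sin(v) - 2)^2)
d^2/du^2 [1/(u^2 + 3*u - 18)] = 2*(-u^2 - 3*u + (2*u + 3)^2 + 18)/(u^2 + 3*u - 18)^3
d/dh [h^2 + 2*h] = 2*h + 2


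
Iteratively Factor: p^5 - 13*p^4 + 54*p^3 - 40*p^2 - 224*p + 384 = (p - 4)*(p^4 - 9*p^3 + 18*p^2 + 32*p - 96) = (p - 4)^2*(p^3 - 5*p^2 - 2*p + 24) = (p - 4)^2*(p + 2)*(p^2 - 7*p + 12) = (p - 4)^2*(p - 3)*(p + 2)*(p - 4)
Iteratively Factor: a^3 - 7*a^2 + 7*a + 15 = (a + 1)*(a^2 - 8*a + 15) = (a - 3)*(a + 1)*(a - 5)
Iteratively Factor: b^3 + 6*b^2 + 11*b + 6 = (b + 1)*(b^2 + 5*b + 6) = (b + 1)*(b + 2)*(b + 3)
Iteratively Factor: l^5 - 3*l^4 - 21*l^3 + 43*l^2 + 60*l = (l + 1)*(l^4 - 4*l^3 - 17*l^2 + 60*l) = (l + 1)*(l + 4)*(l^3 - 8*l^2 + 15*l) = (l - 5)*(l + 1)*(l + 4)*(l^2 - 3*l) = l*(l - 5)*(l + 1)*(l + 4)*(l - 3)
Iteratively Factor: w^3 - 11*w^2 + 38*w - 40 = (w - 5)*(w^2 - 6*w + 8) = (w - 5)*(w - 2)*(w - 4)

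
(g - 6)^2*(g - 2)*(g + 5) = g^4 - 9*g^3 - 10*g^2 + 228*g - 360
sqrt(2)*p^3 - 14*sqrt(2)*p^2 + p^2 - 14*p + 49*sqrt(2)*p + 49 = (p - 7)^2*(sqrt(2)*p + 1)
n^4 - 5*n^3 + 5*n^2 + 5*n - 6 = (n - 3)*(n - 2)*(n - 1)*(n + 1)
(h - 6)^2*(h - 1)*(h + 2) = h^4 - 11*h^3 + 22*h^2 + 60*h - 72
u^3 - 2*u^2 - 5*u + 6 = (u - 3)*(u - 1)*(u + 2)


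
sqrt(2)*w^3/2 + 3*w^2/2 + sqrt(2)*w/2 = w*(w + sqrt(2))*(sqrt(2)*w/2 + 1/2)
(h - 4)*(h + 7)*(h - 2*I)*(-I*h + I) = -I*h^4 - 2*h^3 - 2*I*h^3 - 4*h^2 + 31*I*h^2 + 62*h - 28*I*h - 56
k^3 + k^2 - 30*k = k*(k - 5)*(k + 6)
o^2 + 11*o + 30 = (o + 5)*(o + 6)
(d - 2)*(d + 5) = d^2 + 3*d - 10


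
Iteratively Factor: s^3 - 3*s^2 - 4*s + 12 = (s - 3)*(s^2 - 4) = (s - 3)*(s + 2)*(s - 2)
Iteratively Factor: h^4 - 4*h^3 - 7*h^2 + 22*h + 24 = (h + 2)*(h^3 - 6*h^2 + 5*h + 12) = (h - 3)*(h + 2)*(h^2 - 3*h - 4) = (h - 4)*(h - 3)*(h + 2)*(h + 1)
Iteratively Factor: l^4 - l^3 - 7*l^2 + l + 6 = (l - 1)*(l^3 - 7*l - 6) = (l - 1)*(l + 1)*(l^2 - l - 6) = (l - 1)*(l + 1)*(l + 2)*(l - 3)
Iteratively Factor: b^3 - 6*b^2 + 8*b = (b)*(b^2 - 6*b + 8) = b*(b - 4)*(b - 2)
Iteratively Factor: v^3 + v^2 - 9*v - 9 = (v + 3)*(v^2 - 2*v - 3) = (v - 3)*(v + 3)*(v + 1)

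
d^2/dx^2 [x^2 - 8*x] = 2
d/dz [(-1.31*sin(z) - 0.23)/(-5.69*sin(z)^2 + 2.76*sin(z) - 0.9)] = (-7.4539*sin(z)^2 - 2.6174*sin(z) + 1.8138)*cos(z)/(32.3761*sin(z)^4 - 31.4088*sin(z)^3 + 17.8596*sin(z)^2 - 4.968*sin(z) + 0.81)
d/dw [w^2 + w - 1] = 2*w + 1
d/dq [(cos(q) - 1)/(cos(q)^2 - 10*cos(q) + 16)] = (cos(q)^2 - 2*cos(q) - 6)*sin(q)/(cos(q)^2 - 10*cos(q) + 16)^2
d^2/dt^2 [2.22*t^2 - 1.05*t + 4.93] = 4.44000000000000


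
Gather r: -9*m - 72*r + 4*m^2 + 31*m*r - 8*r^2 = 4*m^2 - 9*m - 8*r^2 + r*(31*m - 72)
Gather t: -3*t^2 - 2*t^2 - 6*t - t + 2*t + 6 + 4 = -5*t^2 - 5*t + 10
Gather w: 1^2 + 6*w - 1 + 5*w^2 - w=5*w^2 + 5*w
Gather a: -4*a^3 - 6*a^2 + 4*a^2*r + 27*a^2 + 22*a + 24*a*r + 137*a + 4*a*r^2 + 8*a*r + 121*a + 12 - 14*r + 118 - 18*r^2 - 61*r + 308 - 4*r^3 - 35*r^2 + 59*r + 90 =-4*a^3 + a^2*(4*r + 21) + a*(4*r^2 + 32*r + 280) - 4*r^3 - 53*r^2 - 16*r + 528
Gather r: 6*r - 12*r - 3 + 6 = 3 - 6*r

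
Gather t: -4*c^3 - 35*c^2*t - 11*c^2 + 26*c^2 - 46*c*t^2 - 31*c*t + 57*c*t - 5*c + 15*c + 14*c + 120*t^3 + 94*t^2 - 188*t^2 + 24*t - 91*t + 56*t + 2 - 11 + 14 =-4*c^3 + 15*c^2 + 24*c + 120*t^3 + t^2*(-46*c - 94) + t*(-35*c^2 + 26*c - 11) + 5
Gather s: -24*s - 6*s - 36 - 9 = -30*s - 45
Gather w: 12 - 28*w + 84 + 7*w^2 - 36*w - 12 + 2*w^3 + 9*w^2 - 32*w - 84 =2*w^3 + 16*w^2 - 96*w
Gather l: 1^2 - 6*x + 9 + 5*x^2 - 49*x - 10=5*x^2 - 55*x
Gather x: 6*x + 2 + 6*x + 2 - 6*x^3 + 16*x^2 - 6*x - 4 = -6*x^3 + 16*x^2 + 6*x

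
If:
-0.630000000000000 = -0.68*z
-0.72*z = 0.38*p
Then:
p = -1.76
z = 0.93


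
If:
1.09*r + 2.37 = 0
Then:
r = -2.17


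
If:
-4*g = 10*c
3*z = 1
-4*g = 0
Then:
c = 0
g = 0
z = 1/3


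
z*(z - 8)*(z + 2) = z^3 - 6*z^2 - 16*z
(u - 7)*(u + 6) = u^2 - u - 42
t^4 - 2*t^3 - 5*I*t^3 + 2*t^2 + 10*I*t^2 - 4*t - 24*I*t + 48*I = (t - 2)*(t - 4*I)*(t - 3*I)*(t + 2*I)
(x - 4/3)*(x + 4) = x^2 + 8*x/3 - 16/3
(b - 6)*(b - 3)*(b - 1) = b^3 - 10*b^2 + 27*b - 18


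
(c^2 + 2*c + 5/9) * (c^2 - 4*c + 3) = c^4 - 2*c^3 - 40*c^2/9 + 34*c/9 + 5/3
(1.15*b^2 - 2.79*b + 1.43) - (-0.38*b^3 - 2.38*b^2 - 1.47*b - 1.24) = 0.38*b^3 + 3.53*b^2 - 1.32*b + 2.67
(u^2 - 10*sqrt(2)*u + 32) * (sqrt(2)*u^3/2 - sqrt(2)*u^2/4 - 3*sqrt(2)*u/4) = sqrt(2)*u^5/2 - 10*u^4 - sqrt(2)*u^4/4 + 5*u^3 + 61*sqrt(2)*u^3/4 - 8*sqrt(2)*u^2 + 15*u^2 - 24*sqrt(2)*u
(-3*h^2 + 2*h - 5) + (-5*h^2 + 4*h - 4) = -8*h^2 + 6*h - 9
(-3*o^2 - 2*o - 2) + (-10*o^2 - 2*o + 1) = -13*o^2 - 4*o - 1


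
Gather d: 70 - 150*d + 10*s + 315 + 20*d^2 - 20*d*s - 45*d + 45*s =20*d^2 + d*(-20*s - 195) + 55*s + 385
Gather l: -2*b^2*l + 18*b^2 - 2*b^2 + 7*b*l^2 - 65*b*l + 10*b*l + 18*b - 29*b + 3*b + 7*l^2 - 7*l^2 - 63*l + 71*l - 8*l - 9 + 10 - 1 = 16*b^2 + 7*b*l^2 - 8*b + l*(-2*b^2 - 55*b)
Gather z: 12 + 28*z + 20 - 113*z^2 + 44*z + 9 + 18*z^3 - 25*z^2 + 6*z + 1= 18*z^3 - 138*z^2 + 78*z + 42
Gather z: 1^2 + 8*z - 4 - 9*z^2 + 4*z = -9*z^2 + 12*z - 3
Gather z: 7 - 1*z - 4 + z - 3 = 0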